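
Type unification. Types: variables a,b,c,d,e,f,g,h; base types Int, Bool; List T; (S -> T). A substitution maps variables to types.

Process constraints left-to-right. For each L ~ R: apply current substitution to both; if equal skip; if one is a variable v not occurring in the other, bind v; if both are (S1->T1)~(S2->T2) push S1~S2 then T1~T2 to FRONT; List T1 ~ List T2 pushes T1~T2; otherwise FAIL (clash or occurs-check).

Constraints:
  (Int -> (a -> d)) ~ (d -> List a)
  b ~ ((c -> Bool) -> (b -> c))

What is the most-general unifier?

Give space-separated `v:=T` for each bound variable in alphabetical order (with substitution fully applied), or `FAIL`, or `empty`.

step 1: unify (Int -> (a -> d)) ~ (d -> List a)  [subst: {-} | 1 pending]
  -> decompose arrow: push Int~d, (a -> d)~List a
step 2: unify Int ~ d  [subst: {-} | 2 pending]
  bind d := Int
step 3: unify (a -> Int) ~ List a  [subst: {d:=Int} | 1 pending]
  clash: (a -> Int) vs List a

Answer: FAIL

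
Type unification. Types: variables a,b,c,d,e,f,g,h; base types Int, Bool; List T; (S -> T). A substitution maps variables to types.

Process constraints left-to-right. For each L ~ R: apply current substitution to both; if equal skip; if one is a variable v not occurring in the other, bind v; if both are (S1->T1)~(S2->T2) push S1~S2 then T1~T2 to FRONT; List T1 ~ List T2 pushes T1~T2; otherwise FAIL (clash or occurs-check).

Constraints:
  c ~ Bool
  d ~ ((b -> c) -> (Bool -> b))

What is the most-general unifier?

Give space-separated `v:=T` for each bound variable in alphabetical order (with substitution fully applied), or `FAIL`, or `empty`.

step 1: unify c ~ Bool  [subst: {-} | 1 pending]
  bind c := Bool
step 2: unify d ~ ((b -> Bool) -> (Bool -> b))  [subst: {c:=Bool} | 0 pending]
  bind d := ((b -> Bool) -> (Bool -> b))

Answer: c:=Bool d:=((b -> Bool) -> (Bool -> b))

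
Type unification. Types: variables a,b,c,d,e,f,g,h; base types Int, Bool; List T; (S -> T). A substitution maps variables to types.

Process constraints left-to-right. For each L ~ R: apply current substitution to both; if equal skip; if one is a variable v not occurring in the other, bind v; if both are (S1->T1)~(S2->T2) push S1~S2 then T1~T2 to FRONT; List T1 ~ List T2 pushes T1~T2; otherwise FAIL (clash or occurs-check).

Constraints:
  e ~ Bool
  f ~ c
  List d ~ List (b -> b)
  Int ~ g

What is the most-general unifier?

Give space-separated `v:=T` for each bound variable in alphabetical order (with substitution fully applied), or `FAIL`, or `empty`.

Answer: d:=(b -> b) e:=Bool f:=c g:=Int

Derivation:
step 1: unify e ~ Bool  [subst: {-} | 3 pending]
  bind e := Bool
step 2: unify f ~ c  [subst: {e:=Bool} | 2 pending]
  bind f := c
step 3: unify List d ~ List (b -> b)  [subst: {e:=Bool, f:=c} | 1 pending]
  -> decompose List: push d~(b -> b)
step 4: unify d ~ (b -> b)  [subst: {e:=Bool, f:=c} | 1 pending]
  bind d := (b -> b)
step 5: unify Int ~ g  [subst: {e:=Bool, f:=c, d:=(b -> b)} | 0 pending]
  bind g := Int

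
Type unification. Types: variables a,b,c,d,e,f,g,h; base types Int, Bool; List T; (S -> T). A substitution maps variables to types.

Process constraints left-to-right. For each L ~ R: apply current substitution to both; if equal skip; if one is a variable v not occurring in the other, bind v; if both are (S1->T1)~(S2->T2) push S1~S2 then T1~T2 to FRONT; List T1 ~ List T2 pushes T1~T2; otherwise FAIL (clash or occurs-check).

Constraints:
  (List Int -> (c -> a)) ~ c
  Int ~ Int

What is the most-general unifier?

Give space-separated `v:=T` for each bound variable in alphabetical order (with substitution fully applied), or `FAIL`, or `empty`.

step 1: unify (List Int -> (c -> a)) ~ c  [subst: {-} | 1 pending]
  occurs-check fail

Answer: FAIL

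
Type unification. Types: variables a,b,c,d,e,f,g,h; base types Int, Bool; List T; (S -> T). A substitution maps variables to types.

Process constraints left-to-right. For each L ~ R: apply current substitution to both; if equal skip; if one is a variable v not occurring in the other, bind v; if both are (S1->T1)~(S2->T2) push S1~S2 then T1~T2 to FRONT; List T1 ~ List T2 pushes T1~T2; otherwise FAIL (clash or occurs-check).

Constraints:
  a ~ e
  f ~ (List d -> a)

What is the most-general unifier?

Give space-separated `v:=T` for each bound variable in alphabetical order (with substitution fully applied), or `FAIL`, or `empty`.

Answer: a:=e f:=(List d -> e)

Derivation:
step 1: unify a ~ e  [subst: {-} | 1 pending]
  bind a := e
step 2: unify f ~ (List d -> e)  [subst: {a:=e} | 0 pending]
  bind f := (List d -> e)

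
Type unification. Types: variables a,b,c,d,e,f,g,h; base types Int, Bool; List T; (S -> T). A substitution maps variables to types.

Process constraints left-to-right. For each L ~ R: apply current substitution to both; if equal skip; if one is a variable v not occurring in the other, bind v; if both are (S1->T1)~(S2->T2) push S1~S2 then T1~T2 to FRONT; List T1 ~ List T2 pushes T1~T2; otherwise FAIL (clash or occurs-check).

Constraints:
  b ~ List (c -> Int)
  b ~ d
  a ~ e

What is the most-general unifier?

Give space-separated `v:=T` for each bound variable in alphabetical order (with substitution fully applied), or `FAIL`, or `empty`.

Answer: a:=e b:=List (c -> Int) d:=List (c -> Int)

Derivation:
step 1: unify b ~ List (c -> Int)  [subst: {-} | 2 pending]
  bind b := List (c -> Int)
step 2: unify List (c -> Int) ~ d  [subst: {b:=List (c -> Int)} | 1 pending]
  bind d := List (c -> Int)
step 3: unify a ~ e  [subst: {b:=List (c -> Int), d:=List (c -> Int)} | 0 pending]
  bind a := e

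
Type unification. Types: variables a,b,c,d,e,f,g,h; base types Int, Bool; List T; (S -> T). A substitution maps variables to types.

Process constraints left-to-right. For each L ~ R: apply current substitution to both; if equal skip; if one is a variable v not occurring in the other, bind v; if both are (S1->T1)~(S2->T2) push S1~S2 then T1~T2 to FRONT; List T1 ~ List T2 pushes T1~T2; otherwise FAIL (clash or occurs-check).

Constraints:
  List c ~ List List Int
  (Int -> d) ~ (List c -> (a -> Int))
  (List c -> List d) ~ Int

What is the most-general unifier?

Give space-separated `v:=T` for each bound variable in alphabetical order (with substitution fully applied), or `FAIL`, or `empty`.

step 1: unify List c ~ List List Int  [subst: {-} | 2 pending]
  -> decompose List: push c~List Int
step 2: unify c ~ List Int  [subst: {-} | 2 pending]
  bind c := List Int
step 3: unify (Int -> d) ~ (List List Int -> (a -> Int))  [subst: {c:=List Int} | 1 pending]
  -> decompose arrow: push Int~List List Int, d~(a -> Int)
step 4: unify Int ~ List List Int  [subst: {c:=List Int} | 2 pending]
  clash: Int vs List List Int

Answer: FAIL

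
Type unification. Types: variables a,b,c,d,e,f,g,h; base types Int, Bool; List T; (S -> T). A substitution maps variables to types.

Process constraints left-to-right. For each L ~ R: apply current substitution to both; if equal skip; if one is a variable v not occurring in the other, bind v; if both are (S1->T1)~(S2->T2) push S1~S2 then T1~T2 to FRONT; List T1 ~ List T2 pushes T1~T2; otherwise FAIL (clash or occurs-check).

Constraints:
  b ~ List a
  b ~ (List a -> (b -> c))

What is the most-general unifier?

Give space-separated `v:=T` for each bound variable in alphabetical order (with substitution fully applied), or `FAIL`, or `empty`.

Answer: FAIL

Derivation:
step 1: unify b ~ List a  [subst: {-} | 1 pending]
  bind b := List a
step 2: unify List a ~ (List a -> (List a -> c))  [subst: {b:=List a} | 0 pending]
  clash: List a vs (List a -> (List a -> c))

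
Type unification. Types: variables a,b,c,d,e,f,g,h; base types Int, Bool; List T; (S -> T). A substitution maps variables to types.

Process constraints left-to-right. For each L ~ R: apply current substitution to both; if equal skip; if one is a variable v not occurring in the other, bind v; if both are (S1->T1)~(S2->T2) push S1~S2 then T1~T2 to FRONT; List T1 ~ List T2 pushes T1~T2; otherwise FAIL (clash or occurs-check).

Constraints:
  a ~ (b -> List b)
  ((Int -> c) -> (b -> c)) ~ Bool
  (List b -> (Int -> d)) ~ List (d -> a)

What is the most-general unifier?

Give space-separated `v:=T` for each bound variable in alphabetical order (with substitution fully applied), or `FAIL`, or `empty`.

step 1: unify a ~ (b -> List b)  [subst: {-} | 2 pending]
  bind a := (b -> List b)
step 2: unify ((Int -> c) -> (b -> c)) ~ Bool  [subst: {a:=(b -> List b)} | 1 pending]
  clash: ((Int -> c) -> (b -> c)) vs Bool

Answer: FAIL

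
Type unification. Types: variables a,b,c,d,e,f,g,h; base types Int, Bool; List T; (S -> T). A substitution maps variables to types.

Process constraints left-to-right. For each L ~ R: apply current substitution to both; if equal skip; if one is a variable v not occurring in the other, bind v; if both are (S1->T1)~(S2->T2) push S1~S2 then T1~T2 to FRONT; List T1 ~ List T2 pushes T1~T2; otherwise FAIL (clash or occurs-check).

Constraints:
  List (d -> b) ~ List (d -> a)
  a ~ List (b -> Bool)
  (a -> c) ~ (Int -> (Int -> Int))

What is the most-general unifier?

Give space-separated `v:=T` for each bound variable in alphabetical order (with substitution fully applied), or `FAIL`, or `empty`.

Answer: FAIL

Derivation:
step 1: unify List (d -> b) ~ List (d -> a)  [subst: {-} | 2 pending]
  -> decompose List: push (d -> b)~(d -> a)
step 2: unify (d -> b) ~ (d -> a)  [subst: {-} | 2 pending]
  -> decompose arrow: push d~d, b~a
step 3: unify d ~ d  [subst: {-} | 3 pending]
  -> identical, skip
step 4: unify b ~ a  [subst: {-} | 2 pending]
  bind b := a
step 5: unify a ~ List (a -> Bool)  [subst: {b:=a} | 1 pending]
  occurs-check fail: a in List (a -> Bool)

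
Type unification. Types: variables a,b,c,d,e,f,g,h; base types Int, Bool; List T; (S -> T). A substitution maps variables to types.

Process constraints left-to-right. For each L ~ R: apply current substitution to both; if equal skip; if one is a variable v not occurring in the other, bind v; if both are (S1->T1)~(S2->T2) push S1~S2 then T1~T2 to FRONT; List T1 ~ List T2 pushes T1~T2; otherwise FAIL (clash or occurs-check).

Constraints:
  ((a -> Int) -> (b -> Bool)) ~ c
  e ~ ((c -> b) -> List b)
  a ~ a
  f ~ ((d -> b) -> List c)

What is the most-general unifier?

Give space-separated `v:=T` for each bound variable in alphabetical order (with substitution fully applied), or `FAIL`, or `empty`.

Answer: c:=((a -> Int) -> (b -> Bool)) e:=((((a -> Int) -> (b -> Bool)) -> b) -> List b) f:=((d -> b) -> List ((a -> Int) -> (b -> Bool)))

Derivation:
step 1: unify ((a -> Int) -> (b -> Bool)) ~ c  [subst: {-} | 3 pending]
  bind c := ((a -> Int) -> (b -> Bool))
step 2: unify e ~ ((((a -> Int) -> (b -> Bool)) -> b) -> List b)  [subst: {c:=((a -> Int) -> (b -> Bool))} | 2 pending]
  bind e := ((((a -> Int) -> (b -> Bool)) -> b) -> List b)
step 3: unify a ~ a  [subst: {c:=((a -> Int) -> (b -> Bool)), e:=((((a -> Int) -> (b -> Bool)) -> b) -> List b)} | 1 pending]
  -> identical, skip
step 4: unify f ~ ((d -> b) -> List ((a -> Int) -> (b -> Bool)))  [subst: {c:=((a -> Int) -> (b -> Bool)), e:=((((a -> Int) -> (b -> Bool)) -> b) -> List b)} | 0 pending]
  bind f := ((d -> b) -> List ((a -> Int) -> (b -> Bool)))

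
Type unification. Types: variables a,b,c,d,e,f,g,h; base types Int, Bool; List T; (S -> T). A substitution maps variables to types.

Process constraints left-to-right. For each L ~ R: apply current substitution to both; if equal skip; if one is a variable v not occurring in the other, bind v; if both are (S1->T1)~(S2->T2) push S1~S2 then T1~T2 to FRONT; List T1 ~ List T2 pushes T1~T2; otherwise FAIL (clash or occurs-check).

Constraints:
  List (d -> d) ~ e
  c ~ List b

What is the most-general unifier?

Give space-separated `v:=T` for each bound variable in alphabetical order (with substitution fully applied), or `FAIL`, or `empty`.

Answer: c:=List b e:=List (d -> d)

Derivation:
step 1: unify List (d -> d) ~ e  [subst: {-} | 1 pending]
  bind e := List (d -> d)
step 2: unify c ~ List b  [subst: {e:=List (d -> d)} | 0 pending]
  bind c := List b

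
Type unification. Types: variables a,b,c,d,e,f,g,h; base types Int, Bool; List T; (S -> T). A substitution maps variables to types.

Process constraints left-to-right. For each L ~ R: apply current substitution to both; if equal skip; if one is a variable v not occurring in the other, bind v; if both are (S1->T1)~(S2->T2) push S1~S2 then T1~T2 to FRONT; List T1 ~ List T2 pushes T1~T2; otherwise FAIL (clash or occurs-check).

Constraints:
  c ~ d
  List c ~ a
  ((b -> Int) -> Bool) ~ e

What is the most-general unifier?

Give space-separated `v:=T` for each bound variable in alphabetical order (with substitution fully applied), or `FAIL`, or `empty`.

Answer: a:=List d c:=d e:=((b -> Int) -> Bool)

Derivation:
step 1: unify c ~ d  [subst: {-} | 2 pending]
  bind c := d
step 2: unify List d ~ a  [subst: {c:=d} | 1 pending]
  bind a := List d
step 3: unify ((b -> Int) -> Bool) ~ e  [subst: {c:=d, a:=List d} | 0 pending]
  bind e := ((b -> Int) -> Bool)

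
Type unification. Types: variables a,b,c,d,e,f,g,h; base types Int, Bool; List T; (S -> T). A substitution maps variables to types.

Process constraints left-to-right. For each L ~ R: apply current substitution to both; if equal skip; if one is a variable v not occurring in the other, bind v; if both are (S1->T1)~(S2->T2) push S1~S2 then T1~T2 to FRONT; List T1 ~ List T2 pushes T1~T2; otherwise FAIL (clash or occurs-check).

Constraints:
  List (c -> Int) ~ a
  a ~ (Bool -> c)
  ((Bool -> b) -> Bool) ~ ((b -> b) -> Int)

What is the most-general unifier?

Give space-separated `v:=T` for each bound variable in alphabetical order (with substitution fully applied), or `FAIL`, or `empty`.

Answer: FAIL

Derivation:
step 1: unify List (c -> Int) ~ a  [subst: {-} | 2 pending]
  bind a := List (c -> Int)
step 2: unify List (c -> Int) ~ (Bool -> c)  [subst: {a:=List (c -> Int)} | 1 pending]
  clash: List (c -> Int) vs (Bool -> c)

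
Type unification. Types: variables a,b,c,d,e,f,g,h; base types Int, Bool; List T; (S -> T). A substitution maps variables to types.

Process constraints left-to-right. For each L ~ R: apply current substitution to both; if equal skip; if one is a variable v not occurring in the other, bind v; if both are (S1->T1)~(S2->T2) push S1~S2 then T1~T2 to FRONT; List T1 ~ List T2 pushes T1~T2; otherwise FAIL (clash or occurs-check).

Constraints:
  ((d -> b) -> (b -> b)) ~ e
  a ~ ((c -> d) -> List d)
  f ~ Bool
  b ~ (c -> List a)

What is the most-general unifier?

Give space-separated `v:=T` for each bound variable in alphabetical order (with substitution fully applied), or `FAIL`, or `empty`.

Answer: a:=((c -> d) -> List d) b:=(c -> List ((c -> d) -> List d)) e:=((d -> (c -> List ((c -> d) -> List d))) -> ((c -> List ((c -> d) -> List d)) -> (c -> List ((c -> d) -> List d)))) f:=Bool

Derivation:
step 1: unify ((d -> b) -> (b -> b)) ~ e  [subst: {-} | 3 pending]
  bind e := ((d -> b) -> (b -> b))
step 2: unify a ~ ((c -> d) -> List d)  [subst: {e:=((d -> b) -> (b -> b))} | 2 pending]
  bind a := ((c -> d) -> List d)
step 3: unify f ~ Bool  [subst: {e:=((d -> b) -> (b -> b)), a:=((c -> d) -> List d)} | 1 pending]
  bind f := Bool
step 4: unify b ~ (c -> List ((c -> d) -> List d))  [subst: {e:=((d -> b) -> (b -> b)), a:=((c -> d) -> List d), f:=Bool} | 0 pending]
  bind b := (c -> List ((c -> d) -> List d))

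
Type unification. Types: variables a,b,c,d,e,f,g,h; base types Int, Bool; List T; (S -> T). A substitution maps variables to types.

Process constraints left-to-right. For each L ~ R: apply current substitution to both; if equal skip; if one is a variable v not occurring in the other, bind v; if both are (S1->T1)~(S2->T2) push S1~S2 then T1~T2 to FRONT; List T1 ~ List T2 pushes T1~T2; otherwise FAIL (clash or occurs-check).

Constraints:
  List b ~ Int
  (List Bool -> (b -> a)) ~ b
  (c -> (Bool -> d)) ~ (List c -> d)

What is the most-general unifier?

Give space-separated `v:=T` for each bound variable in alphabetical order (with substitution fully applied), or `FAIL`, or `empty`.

step 1: unify List b ~ Int  [subst: {-} | 2 pending]
  clash: List b vs Int

Answer: FAIL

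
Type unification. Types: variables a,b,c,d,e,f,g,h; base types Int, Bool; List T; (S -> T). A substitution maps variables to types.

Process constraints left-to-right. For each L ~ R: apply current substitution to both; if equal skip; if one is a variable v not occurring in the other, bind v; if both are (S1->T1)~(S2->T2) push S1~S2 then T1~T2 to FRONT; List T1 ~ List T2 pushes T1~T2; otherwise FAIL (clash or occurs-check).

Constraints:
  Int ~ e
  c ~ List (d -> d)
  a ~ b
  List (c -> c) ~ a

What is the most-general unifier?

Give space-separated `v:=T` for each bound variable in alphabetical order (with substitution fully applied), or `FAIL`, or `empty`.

Answer: a:=List (List (d -> d) -> List (d -> d)) b:=List (List (d -> d) -> List (d -> d)) c:=List (d -> d) e:=Int

Derivation:
step 1: unify Int ~ e  [subst: {-} | 3 pending]
  bind e := Int
step 2: unify c ~ List (d -> d)  [subst: {e:=Int} | 2 pending]
  bind c := List (d -> d)
step 3: unify a ~ b  [subst: {e:=Int, c:=List (d -> d)} | 1 pending]
  bind a := b
step 4: unify List (List (d -> d) -> List (d -> d)) ~ b  [subst: {e:=Int, c:=List (d -> d), a:=b} | 0 pending]
  bind b := List (List (d -> d) -> List (d -> d))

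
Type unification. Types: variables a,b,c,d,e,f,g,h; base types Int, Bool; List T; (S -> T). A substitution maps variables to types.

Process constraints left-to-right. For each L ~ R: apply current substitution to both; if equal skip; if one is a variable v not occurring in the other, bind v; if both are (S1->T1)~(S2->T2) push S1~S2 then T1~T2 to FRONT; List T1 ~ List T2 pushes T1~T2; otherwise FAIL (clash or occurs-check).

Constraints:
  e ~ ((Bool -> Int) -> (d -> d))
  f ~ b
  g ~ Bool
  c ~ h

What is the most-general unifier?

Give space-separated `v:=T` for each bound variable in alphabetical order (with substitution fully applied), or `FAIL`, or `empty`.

step 1: unify e ~ ((Bool -> Int) -> (d -> d))  [subst: {-} | 3 pending]
  bind e := ((Bool -> Int) -> (d -> d))
step 2: unify f ~ b  [subst: {e:=((Bool -> Int) -> (d -> d))} | 2 pending]
  bind f := b
step 3: unify g ~ Bool  [subst: {e:=((Bool -> Int) -> (d -> d)), f:=b} | 1 pending]
  bind g := Bool
step 4: unify c ~ h  [subst: {e:=((Bool -> Int) -> (d -> d)), f:=b, g:=Bool} | 0 pending]
  bind c := h

Answer: c:=h e:=((Bool -> Int) -> (d -> d)) f:=b g:=Bool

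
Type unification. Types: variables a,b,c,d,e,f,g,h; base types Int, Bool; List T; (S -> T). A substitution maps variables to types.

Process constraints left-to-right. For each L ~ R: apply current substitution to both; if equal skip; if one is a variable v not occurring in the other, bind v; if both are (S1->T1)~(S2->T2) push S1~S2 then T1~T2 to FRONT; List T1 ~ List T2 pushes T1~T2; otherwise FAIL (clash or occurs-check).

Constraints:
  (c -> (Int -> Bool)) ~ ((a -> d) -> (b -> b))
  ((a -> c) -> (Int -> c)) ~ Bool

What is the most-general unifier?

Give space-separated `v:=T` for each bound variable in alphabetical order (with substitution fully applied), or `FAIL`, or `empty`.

Answer: FAIL

Derivation:
step 1: unify (c -> (Int -> Bool)) ~ ((a -> d) -> (b -> b))  [subst: {-} | 1 pending]
  -> decompose arrow: push c~(a -> d), (Int -> Bool)~(b -> b)
step 2: unify c ~ (a -> d)  [subst: {-} | 2 pending]
  bind c := (a -> d)
step 3: unify (Int -> Bool) ~ (b -> b)  [subst: {c:=(a -> d)} | 1 pending]
  -> decompose arrow: push Int~b, Bool~b
step 4: unify Int ~ b  [subst: {c:=(a -> d)} | 2 pending]
  bind b := Int
step 5: unify Bool ~ Int  [subst: {c:=(a -> d), b:=Int} | 1 pending]
  clash: Bool vs Int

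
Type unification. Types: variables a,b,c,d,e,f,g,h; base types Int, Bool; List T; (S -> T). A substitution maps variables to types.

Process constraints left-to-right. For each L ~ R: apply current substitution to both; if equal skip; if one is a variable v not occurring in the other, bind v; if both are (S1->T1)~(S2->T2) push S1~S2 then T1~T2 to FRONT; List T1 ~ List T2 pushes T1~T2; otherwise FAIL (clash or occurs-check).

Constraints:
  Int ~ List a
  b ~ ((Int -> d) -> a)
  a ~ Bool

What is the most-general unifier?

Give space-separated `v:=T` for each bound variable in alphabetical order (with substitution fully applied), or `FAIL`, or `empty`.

Answer: FAIL

Derivation:
step 1: unify Int ~ List a  [subst: {-} | 2 pending]
  clash: Int vs List a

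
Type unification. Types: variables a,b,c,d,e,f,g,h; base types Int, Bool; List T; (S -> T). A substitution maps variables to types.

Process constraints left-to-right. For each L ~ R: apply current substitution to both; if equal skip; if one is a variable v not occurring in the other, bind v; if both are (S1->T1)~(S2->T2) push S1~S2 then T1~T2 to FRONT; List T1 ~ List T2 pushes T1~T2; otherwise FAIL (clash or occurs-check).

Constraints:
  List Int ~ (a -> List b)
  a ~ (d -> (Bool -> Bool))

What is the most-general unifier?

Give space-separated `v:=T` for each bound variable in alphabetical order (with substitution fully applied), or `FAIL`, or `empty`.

step 1: unify List Int ~ (a -> List b)  [subst: {-} | 1 pending]
  clash: List Int vs (a -> List b)

Answer: FAIL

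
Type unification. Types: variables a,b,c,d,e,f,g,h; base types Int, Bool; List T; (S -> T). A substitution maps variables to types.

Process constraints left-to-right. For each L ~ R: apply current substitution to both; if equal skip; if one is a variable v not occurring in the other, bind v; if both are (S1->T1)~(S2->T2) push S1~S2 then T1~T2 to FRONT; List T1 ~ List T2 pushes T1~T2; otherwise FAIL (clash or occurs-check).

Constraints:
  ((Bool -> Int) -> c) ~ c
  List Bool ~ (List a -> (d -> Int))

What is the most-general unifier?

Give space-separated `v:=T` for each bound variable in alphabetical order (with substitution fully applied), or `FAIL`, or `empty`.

step 1: unify ((Bool -> Int) -> c) ~ c  [subst: {-} | 1 pending]
  occurs-check fail

Answer: FAIL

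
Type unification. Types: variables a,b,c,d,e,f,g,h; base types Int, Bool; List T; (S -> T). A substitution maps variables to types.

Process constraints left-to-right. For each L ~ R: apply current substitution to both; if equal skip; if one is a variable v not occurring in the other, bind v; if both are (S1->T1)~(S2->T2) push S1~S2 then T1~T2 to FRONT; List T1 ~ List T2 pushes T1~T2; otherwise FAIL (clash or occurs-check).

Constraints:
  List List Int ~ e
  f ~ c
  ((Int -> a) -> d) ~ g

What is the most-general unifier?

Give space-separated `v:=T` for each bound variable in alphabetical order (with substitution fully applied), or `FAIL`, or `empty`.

step 1: unify List List Int ~ e  [subst: {-} | 2 pending]
  bind e := List List Int
step 2: unify f ~ c  [subst: {e:=List List Int} | 1 pending]
  bind f := c
step 3: unify ((Int -> a) -> d) ~ g  [subst: {e:=List List Int, f:=c} | 0 pending]
  bind g := ((Int -> a) -> d)

Answer: e:=List List Int f:=c g:=((Int -> a) -> d)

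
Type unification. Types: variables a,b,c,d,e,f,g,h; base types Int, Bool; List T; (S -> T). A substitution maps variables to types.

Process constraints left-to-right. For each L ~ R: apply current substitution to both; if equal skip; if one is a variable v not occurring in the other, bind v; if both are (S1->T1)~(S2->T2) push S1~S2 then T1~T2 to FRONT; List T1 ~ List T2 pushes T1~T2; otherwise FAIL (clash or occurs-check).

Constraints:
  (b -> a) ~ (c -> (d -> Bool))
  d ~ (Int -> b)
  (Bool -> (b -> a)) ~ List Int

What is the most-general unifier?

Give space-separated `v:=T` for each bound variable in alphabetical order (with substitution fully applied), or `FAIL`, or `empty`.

step 1: unify (b -> a) ~ (c -> (d -> Bool))  [subst: {-} | 2 pending]
  -> decompose arrow: push b~c, a~(d -> Bool)
step 2: unify b ~ c  [subst: {-} | 3 pending]
  bind b := c
step 3: unify a ~ (d -> Bool)  [subst: {b:=c} | 2 pending]
  bind a := (d -> Bool)
step 4: unify d ~ (Int -> c)  [subst: {b:=c, a:=(d -> Bool)} | 1 pending]
  bind d := (Int -> c)
step 5: unify (Bool -> (c -> ((Int -> c) -> Bool))) ~ List Int  [subst: {b:=c, a:=(d -> Bool), d:=(Int -> c)} | 0 pending]
  clash: (Bool -> (c -> ((Int -> c) -> Bool))) vs List Int

Answer: FAIL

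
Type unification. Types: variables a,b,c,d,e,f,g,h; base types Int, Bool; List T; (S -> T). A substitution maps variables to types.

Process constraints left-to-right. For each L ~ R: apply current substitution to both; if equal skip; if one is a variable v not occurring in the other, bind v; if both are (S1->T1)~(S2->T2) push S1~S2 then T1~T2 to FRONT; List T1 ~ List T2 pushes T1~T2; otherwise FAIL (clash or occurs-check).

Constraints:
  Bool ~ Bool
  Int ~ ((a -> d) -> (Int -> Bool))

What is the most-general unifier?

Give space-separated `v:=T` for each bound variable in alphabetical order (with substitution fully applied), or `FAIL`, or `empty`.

step 1: unify Bool ~ Bool  [subst: {-} | 1 pending]
  -> identical, skip
step 2: unify Int ~ ((a -> d) -> (Int -> Bool))  [subst: {-} | 0 pending]
  clash: Int vs ((a -> d) -> (Int -> Bool))

Answer: FAIL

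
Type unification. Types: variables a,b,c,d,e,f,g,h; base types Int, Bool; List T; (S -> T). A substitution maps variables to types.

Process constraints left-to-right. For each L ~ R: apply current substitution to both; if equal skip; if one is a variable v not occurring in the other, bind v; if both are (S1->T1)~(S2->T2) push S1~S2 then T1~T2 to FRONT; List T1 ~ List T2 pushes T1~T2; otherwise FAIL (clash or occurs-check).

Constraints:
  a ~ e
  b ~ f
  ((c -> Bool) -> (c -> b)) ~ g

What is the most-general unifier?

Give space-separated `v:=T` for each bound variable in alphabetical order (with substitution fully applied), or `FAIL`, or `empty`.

step 1: unify a ~ e  [subst: {-} | 2 pending]
  bind a := e
step 2: unify b ~ f  [subst: {a:=e} | 1 pending]
  bind b := f
step 3: unify ((c -> Bool) -> (c -> f)) ~ g  [subst: {a:=e, b:=f} | 0 pending]
  bind g := ((c -> Bool) -> (c -> f))

Answer: a:=e b:=f g:=((c -> Bool) -> (c -> f))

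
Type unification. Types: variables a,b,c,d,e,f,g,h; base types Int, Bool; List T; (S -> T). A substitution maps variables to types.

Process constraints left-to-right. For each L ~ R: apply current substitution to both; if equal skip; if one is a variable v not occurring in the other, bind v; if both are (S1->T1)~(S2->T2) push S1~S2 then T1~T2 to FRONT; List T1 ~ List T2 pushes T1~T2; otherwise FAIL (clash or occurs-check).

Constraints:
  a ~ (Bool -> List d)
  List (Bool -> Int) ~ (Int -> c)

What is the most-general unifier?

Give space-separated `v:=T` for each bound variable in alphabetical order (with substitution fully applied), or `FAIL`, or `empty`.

Answer: FAIL

Derivation:
step 1: unify a ~ (Bool -> List d)  [subst: {-} | 1 pending]
  bind a := (Bool -> List d)
step 2: unify List (Bool -> Int) ~ (Int -> c)  [subst: {a:=(Bool -> List d)} | 0 pending]
  clash: List (Bool -> Int) vs (Int -> c)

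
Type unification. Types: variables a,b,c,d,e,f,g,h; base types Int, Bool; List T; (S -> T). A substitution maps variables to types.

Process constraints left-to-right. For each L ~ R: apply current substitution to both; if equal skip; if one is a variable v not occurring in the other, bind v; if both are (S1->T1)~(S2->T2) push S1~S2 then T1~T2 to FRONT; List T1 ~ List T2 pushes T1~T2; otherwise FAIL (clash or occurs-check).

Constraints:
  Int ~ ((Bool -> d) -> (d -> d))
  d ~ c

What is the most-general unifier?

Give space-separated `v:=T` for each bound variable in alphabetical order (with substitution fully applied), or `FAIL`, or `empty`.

step 1: unify Int ~ ((Bool -> d) -> (d -> d))  [subst: {-} | 1 pending]
  clash: Int vs ((Bool -> d) -> (d -> d))

Answer: FAIL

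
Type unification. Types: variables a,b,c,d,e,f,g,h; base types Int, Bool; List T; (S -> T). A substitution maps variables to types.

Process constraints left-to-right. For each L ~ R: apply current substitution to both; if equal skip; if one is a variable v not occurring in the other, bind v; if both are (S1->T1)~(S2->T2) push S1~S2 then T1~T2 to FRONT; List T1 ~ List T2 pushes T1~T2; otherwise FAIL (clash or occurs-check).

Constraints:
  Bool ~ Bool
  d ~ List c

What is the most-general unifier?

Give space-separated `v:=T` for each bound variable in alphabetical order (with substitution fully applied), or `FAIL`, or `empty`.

step 1: unify Bool ~ Bool  [subst: {-} | 1 pending]
  -> identical, skip
step 2: unify d ~ List c  [subst: {-} | 0 pending]
  bind d := List c

Answer: d:=List c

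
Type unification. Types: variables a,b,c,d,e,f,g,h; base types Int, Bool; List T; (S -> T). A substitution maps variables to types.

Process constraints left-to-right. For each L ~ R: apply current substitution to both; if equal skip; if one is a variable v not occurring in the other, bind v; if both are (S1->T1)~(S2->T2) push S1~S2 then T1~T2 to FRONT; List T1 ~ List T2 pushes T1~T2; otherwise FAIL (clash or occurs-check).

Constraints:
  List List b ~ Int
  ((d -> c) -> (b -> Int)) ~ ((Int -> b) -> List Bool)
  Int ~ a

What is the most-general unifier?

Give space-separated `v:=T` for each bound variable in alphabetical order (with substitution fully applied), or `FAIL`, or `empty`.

step 1: unify List List b ~ Int  [subst: {-} | 2 pending]
  clash: List List b vs Int

Answer: FAIL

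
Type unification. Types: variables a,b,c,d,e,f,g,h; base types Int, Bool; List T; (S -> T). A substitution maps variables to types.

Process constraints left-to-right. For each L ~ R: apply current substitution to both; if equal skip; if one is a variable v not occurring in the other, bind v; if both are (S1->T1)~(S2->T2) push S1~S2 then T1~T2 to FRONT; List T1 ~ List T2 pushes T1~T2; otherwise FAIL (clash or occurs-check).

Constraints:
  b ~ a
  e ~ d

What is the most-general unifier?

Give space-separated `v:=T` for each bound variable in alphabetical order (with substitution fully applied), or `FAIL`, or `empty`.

Answer: b:=a e:=d

Derivation:
step 1: unify b ~ a  [subst: {-} | 1 pending]
  bind b := a
step 2: unify e ~ d  [subst: {b:=a} | 0 pending]
  bind e := d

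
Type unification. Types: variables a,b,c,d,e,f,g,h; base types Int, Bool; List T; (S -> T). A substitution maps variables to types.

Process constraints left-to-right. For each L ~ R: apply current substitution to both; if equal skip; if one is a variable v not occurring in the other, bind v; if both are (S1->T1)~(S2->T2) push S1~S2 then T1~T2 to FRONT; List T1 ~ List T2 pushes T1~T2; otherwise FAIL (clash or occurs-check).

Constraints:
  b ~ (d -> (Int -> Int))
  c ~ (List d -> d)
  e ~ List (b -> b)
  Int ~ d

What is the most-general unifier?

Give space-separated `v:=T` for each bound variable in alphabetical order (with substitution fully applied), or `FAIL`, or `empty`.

Answer: b:=(Int -> (Int -> Int)) c:=(List Int -> Int) d:=Int e:=List ((Int -> (Int -> Int)) -> (Int -> (Int -> Int)))

Derivation:
step 1: unify b ~ (d -> (Int -> Int))  [subst: {-} | 3 pending]
  bind b := (d -> (Int -> Int))
step 2: unify c ~ (List d -> d)  [subst: {b:=(d -> (Int -> Int))} | 2 pending]
  bind c := (List d -> d)
step 3: unify e ~ List ((d -> (Int -> Int)) -> (d -> (Int -> Int)))  [subst: {b:=(d -> (Int -> Int)), c:=(List d -> d)} | 1 pending]
  bind e := List ((d -> (Int -> Int)) -> (d -> (Int -> Int)))
step 4: unify Int ~ d  [subst: {b:=(d -> (Int -> Int)), c:=(List d -> d), e:=List ((d -> (Int -> Int)) -> (d -> (Int -> Int)))} | 0 pending]
  bind d := Int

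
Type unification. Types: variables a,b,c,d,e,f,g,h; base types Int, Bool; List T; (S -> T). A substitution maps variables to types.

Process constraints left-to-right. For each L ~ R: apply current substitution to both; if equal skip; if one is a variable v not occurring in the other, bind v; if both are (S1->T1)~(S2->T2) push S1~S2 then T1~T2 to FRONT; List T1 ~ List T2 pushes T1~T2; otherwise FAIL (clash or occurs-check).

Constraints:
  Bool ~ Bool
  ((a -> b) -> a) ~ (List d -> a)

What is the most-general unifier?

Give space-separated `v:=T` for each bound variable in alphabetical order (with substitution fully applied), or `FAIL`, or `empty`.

step 1: unify Bool ~ Bool  [subst: {-} | 1 pending]
  -> identical, skip
step 2: unify ((a -> b) -> a) ~ (List d -> a)  [subst: {-} | 0 pending]
  -> decompose arrow: push (a -> b)~List d, a~a
step 3: unify (a -> b) ~ List d  [subst: {-} | 1 pending]
  clash: (a -> b) vs List d

Answer: FAIL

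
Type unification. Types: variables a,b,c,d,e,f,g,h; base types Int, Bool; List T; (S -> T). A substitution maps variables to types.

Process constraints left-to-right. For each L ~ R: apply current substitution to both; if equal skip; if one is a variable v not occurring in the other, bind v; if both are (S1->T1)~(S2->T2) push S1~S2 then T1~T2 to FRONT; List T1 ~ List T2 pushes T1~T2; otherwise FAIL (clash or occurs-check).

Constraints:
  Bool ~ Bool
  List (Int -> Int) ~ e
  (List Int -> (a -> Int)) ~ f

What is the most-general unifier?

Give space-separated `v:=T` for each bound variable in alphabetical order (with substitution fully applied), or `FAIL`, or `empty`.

Answer: e:=List (Int -> Int) f:=(List Int -> (a -> Int))

Derivation:
step 1: unify Bool ~ Bool  [subst: {-} | 2 pending]
  -> identical, skip
step 2: unify List (Int -> Int) ~ e  [subst: {-} | 1 pending]
  bind e := List (Int -> Int)
step 3: unify (List Int -> (a -> Int)) ~ f  [subst: {e:=List (Int -> Int)} | 0 pending]
  bind f := (List Int -> (a -> Int))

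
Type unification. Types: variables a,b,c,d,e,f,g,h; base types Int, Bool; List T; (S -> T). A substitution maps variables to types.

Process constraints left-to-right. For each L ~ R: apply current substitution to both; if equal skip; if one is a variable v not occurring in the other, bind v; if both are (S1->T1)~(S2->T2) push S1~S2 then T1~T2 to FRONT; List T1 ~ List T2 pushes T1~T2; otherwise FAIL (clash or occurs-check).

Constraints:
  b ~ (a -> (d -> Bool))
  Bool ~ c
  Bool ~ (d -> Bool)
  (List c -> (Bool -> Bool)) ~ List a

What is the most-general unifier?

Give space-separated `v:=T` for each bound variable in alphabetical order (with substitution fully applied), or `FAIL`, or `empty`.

step 1: unify b ~ (a -> (d -> Bool))  [subst: {-} | 3 pending]
  bind b := (a -> (d -> Bool))
step 2: unify Bool ~ c  [subst: {b:=(a -> (d -> Bool))} | 2 pending]
  bind c := Bool
step 3: unify Bool ~ (d -> Bool)  [subst: {b:=(a -> (d -> Bool)), c:=Bool} | 1 pending]
  clash: Bool vs (d -> Bool)

Answer: FAIL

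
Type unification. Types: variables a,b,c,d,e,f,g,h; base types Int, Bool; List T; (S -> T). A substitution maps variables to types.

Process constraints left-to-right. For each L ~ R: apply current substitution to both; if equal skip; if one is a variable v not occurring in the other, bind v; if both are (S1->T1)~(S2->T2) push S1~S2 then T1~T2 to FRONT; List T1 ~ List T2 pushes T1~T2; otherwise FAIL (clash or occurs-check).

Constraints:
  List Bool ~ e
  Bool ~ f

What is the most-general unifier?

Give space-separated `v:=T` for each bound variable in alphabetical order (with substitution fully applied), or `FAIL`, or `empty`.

Answer: e:=List Bool f:=Bool

Derivation:
step 1: unify List Bool ~ e  [subst: {-} | 1 pending]
  bind e := List Bool
step 2: unify Bool ~ f  [subst: {e:=List Bool} | 0 pending]
  bind f := Bool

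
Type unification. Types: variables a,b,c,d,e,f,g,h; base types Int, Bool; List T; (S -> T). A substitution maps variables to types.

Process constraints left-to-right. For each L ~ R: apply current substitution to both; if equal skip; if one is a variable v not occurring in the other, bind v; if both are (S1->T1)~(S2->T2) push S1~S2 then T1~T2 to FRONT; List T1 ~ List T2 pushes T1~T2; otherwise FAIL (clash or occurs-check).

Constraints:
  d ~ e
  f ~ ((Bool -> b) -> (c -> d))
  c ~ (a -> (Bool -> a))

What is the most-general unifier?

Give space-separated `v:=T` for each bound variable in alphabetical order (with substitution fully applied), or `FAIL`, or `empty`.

Answer: c:=(a -> (Bool -> a)) d:=e f:=((Bool -> b) -> ((a -> (Bool -> a)) -> e))

Derivation:
step 1: unify d ~ e  [subst: {-} | 2 pending]
  bind d := e
step 2: unify f ~ ((Bool -> b) -> (c -> e))  [subst: {d:=e} | 1 pending]
  bind f := ((Bool -> b) -> (c -> e))
step 3: unify c ~ (a -> (Bool -> a))  [subst: {d:=e, f:=((Bool -> b) -> (c -> e))} | 0 pending]
  bind c := (a -> (Bool -> a))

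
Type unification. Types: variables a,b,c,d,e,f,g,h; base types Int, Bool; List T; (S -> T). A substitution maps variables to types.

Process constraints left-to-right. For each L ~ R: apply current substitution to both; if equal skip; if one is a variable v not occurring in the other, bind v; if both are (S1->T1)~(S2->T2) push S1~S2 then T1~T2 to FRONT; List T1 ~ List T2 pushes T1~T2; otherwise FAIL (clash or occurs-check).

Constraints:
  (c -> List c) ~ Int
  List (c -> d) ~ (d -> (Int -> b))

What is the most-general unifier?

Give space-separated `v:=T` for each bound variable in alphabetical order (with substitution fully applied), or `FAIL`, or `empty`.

step 1: unify (c -> List c) ~ Int  [subst: {-} | 1 pending]
  clash: (c -> List c) vs Int

Answer: FAIL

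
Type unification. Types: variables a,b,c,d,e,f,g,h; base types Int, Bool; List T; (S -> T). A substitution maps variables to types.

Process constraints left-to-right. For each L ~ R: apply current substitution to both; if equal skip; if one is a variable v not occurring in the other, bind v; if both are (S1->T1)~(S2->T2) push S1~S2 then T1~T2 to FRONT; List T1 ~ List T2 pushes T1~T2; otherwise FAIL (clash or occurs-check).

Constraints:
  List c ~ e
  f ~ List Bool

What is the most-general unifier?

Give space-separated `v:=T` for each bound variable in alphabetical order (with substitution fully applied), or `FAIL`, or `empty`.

step 1: unify List c ~ e  [subst: {-} | 1 pending]
  bind e := List c
step 2: unify f ~ List Bool  [subst: {e:=List c} | 0 pending]
  bind f := List Bool

Answer: e:=List c f:=List Bool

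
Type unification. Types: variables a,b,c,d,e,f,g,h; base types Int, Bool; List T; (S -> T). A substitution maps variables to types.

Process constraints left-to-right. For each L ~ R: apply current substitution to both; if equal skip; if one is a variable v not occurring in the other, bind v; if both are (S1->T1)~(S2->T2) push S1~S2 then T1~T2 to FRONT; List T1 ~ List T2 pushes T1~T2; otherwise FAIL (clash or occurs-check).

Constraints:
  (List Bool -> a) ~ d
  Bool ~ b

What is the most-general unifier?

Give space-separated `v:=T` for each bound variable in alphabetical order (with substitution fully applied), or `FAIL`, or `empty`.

step 1: unify (List Bool -> a) ~ d  [subst: {-} | 1 pending]
  bind d := (List Bool -> a)
step 2: unify Bool ~ b  [subst: {d:=(List Bool -> a)} | 0 pending]
  bind b := Bool

Answer: b:=Bool d:=(List Bool -> a)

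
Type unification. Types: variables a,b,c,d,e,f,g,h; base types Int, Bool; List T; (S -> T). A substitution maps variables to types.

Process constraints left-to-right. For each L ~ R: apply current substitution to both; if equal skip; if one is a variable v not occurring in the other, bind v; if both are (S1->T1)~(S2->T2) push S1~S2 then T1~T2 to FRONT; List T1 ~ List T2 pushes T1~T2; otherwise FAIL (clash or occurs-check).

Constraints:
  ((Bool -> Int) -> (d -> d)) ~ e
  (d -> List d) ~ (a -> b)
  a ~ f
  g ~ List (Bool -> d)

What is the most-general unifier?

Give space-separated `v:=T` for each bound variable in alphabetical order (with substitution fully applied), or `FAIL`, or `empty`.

Answer: a:=f b:=List f d:=f e:=((Bool -> Int) -> (f -> f)) g:=List (Bool -> f)

Derivation:
step 1: unify ((Bool -> Int) -> (d -> d)) ~ e  [subst: {-} | 3 pending]
  bind e := ((Bool -> Int) -> (d -> d))
step 2: unify (d -> List d) ~ (a -> b)  [subst: {e:=((Bool -> Int) -> (d -> d))} | 2 pending]
  -> decompose arrow: push d~a, List d~b
step 3: unify d ~ a  [subst: {e:=((Bool -> Int) -> (d -> d))} | 3 pending]
  bind d := a
step 4: unify List a ~ b  [subst: {e:=((Bool -> Int) -> (d -> d)), d:=a} | 2 pending]
  bind b := List a
step 5: unify a ~ f  [subst: {e:=((Bool -> Int) -> (d -> d)), d:=a, b:=List a} | 1 pending]
  bind a := f
step 6: unify g ~ List (Bool -> f)  [subst: {e:=((Bool -> Int) -> (d -> d)), d:=a, b:=List a, a:=f} | 0 pending]
  bind g := List (Bool -> f)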